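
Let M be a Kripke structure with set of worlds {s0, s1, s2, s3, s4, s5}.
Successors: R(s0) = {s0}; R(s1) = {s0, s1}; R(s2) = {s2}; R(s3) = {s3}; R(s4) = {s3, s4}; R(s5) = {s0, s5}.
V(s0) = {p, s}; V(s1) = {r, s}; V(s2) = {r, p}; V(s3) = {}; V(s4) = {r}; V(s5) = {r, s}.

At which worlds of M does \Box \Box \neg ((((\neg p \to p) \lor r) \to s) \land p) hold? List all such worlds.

Recall that \Box ψ holds at a world iff ψ holds at every accessible world, and \Diamond ψ holds iff ψ holds at some accessible world.
Let φ = \Box \Box \neg ((((\neg p \to p) \lor r) \to s) \land p). Evaluate φ at each world:
  s0 (successors {s0}): φ is false.
  s1 (successors {s0, s1}): φ is false.
  s2 (successors {s2}): φ is true.
  s3 (successors {s3}): φ is true.
  s4 (successors {s3, s4}): φ is true.
  s5 (successors {s0, s5}): φ is false.
For instance, at s5:
  At s5: \Box \Box \neg ((((\neg p \to p) \lor r) \to s) \land p) requires \Box \neg ((((\neg p \to p) \lor r) \to s) \land p) at every successor {s0, s5}.
    \Box \neg ((((\neg p \to p) \lor r) \to s) \land p) fails at s0, so \Box \Box \neg ((((\neg p \to p) \lor r) \to s) \land p) is false at s5.
      At s0: \Box \neg ((((\neg p \to p) \lor r) \to s) \land p) requires \neg ((((\neg p \to p) \lor r) \to s) \land p) at every successor {s0}.
        \neg ((((\neg p \to p) \lor r) \to s) \land p) fails at s0, so \Box \neg ((((\neg p \to p) \lor r) \to s) \land p) is false at s0.
Satisfying worlds: {s2, s3, s4}

s2, s3, s4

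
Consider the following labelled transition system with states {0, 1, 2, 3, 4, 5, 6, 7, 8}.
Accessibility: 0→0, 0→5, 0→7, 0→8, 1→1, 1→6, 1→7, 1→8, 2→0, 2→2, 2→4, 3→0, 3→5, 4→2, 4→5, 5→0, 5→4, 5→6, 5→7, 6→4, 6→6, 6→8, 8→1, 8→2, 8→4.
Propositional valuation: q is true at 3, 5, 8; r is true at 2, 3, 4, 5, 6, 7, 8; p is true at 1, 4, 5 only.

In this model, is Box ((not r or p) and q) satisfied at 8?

Recall that Box ψ holds at a world iff ψ holds at every accessible world, and Dia ψ holds iff ψ holds at some accessible world.
At 8: Box ((not r or p) and q) requires (not r or p) and q at every successor {1, 2, 4}.
  (not r or p) and q fails at 1, so Box ((not r or p) and q) is false at 8.

No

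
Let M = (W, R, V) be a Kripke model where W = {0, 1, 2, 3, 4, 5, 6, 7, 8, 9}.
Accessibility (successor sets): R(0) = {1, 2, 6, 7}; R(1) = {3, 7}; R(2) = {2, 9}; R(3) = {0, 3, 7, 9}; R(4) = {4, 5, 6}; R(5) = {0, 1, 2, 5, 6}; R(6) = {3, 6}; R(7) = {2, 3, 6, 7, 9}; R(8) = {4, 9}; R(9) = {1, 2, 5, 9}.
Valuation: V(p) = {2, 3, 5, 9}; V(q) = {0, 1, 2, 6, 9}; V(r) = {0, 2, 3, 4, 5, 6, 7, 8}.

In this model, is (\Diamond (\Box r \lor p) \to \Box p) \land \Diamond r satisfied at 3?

No

At 3: \Diamond (\Box r \lor p) \to \Box p is false, \Diamond r is true, so (\Diamond (\Box r \lor p) \to \Box p) \land \Diamond r is false.
  At 3: \Diamond (\Box r \lor p) is true, \Box p is false, so \Diamond (\Box r \lor p) \to \Box p is false.
    At 3: \Diamond (\Box r \lor p) requires \Box r \lor p at some successor in {0, 3, 7, 9}.
      \Box r \lor p holds at 3, so \Diamond (\Box r \lor p) is true at 3.
    At 3: \Box p requires p at every successor {0, 3, 7, 9}.
      p fails at 0, so \Box p is false at 3.
  At 3: \Diamond r requires r at some successor in {0, 3, 7, 9}.
    r holds at 0, so \Diamond r is true at 3.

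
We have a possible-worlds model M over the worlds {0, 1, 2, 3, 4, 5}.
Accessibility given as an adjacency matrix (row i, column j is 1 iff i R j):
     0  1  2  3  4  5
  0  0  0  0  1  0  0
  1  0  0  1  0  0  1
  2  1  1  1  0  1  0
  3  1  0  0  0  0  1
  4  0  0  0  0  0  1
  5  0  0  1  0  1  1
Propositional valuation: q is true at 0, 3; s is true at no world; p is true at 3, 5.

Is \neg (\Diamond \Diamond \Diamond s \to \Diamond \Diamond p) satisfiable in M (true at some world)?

Recall that \Diamond ψ holds at a world iff ψ holds at some accessible world.
Let φ = \neg (\Diamond \Diamond \Diamond s \to \Diamond \Diamond p). Evaluate φ at each world:
  0 (successors {3}): φ is false.
  1 (successors {2, 5}): φ is false.
  2 (successors {0, 1, 2, 4}): φ is false.
  3 (successors {0, 5}): φ is false.
  4 (successors {5}): φ is false.
  5 (successors {2, 4, 5}): φ is false.
For instance, at 2:
  At 2: \Diamond \Diamond \Diamond s \to \Diamond \Diamond p is true, so \neg (\Diamond \Diamond \Diamond s \to \Diamond \Diamond p) is false.
    At 2: \Diamond \Diamond \Diamond s is false, \Diamond \Diamond p is true, so \Diamond \Diamond \Diamond s \to \Diamond \Diamond p is true.
      At 2: \Diamond \Diamond \Diamond s requires \Diamond \Diamond s at some successor in {0, 1, 2, 4}.
        At 0: \Diamond \Diamond s is false.
        At 1: \Diamond \Diamond s is false.
        At 2: \Diamond \Diamond s is false.
        At 4: \Diamond \Diamond s is false.
      So \Diamond \Diamond \Diamond s is false at 2.
      At 2: \Diamond \Diamond p requires \Diamond p at some successor in {0, 1, 2, 4}.
        \Diamond p holds at 0, so \Diamond \Diamond p is true at 2.

No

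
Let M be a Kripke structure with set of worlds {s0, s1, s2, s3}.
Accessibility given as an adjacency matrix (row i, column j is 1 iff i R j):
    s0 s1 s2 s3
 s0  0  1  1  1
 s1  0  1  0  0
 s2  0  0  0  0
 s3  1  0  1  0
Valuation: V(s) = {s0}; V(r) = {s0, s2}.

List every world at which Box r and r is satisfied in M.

Let φ = Box r and r. Evaluate φ at each world:
  s0 (successors {s1, s2, s3}): φ is false.
  s1 (successors {s1}): φ is false.
  s2 (successors ∅): φ is true.
  s3 (successors {s0, s2}): φ is false.
For instance, at s3:
  At s3: Box r is true, r is false, so Box r and r is false.
    At s3: Box r requires r at every successor {s0, s2}.
      At s0: r is true.
      At s2: r is true.
    So Box r is true at s3.
Satisfying worlds: {s2}

s2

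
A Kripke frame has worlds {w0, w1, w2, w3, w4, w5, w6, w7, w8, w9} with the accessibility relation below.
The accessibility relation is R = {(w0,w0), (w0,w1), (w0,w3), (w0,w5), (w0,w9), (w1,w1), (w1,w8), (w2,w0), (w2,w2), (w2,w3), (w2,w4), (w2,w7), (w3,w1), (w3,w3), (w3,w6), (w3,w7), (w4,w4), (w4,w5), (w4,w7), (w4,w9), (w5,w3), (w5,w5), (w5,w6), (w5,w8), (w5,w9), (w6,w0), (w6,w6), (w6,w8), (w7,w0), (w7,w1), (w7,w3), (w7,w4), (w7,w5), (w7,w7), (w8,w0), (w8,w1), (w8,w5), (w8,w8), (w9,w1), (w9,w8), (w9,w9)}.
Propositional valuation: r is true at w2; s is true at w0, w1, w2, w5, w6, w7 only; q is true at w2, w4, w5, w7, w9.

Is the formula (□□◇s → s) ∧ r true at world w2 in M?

At w2: □□◇s → s is true, r is true, so (□□◇s → s) ∧ r is true.
  At w2: □□◇s is true, s is true, so □□◇s → s is true.
    At w2: □□◇s requires □◇s at every successor {w0, w2, w3, w4, w7}.
      At w0: □◇s is true.
      At w2: □◇s is true.
      At w3: □◇s is true.
      At w4: □◇s is true.
      At w7: □◇s is true.
    So □□◇s is true at w2.

Yes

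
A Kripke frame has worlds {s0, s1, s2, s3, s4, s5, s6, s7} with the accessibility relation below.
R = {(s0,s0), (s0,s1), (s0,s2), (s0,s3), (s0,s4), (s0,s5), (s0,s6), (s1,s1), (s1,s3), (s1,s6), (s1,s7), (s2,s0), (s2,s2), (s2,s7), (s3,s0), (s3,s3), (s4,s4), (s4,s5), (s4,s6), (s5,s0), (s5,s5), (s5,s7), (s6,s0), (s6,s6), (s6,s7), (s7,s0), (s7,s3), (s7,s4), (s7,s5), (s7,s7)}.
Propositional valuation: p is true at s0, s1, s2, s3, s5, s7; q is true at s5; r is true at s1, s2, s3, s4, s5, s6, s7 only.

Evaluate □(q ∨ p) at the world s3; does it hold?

Recall that □ψ holds at a world iff ψ holds at every accessible world, and ◇ψ holds iff ψ holds at some accessible world.
At s3: □(q ∨ p) requires q ∨ p at every successor {s0, s3}.
  At s0: q ∨ p is true.
  At s3: q ∨ p is true.
So □(q ∨ p) is true at s3.

Yes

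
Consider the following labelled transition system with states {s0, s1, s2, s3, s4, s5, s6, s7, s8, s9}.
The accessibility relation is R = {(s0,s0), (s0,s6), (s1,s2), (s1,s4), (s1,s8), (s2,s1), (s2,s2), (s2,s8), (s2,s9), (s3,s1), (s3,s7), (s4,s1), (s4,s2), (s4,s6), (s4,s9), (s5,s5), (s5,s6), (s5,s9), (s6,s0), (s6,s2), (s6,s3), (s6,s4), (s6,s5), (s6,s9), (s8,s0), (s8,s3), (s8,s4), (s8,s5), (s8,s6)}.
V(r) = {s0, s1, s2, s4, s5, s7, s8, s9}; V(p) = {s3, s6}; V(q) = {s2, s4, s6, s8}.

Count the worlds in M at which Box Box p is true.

Let φ = Box Box p. Evaluate φ at each world:
  s0 (successors {s0, s6}): φ is false.
  s1 (successors {s2, s4, s8}): φ is false.
  s2 (successors {s1, s2, s8, s9}): φ is false.
  s3 (successors {s1, s7}): φ is false.
  s4 (successors {s1, s2, s6, s9}): φ is false.
  s5 (successors {s5, s6, s9}): φ is false.
  s6 (successors {s0, s2, s3, s4, s5, s9}): φ is false.
  s7 (successors ∅): φ is true.
  s8 (successors {s0, s3, s4, s5, s6}): φ is false.
  s9 (successors ∅): φ is true.
For instance, at s2:
  At s2: Box Box p requires Box p at every successor {s1, s2, s8, s9}.
    Box p fails at s1, so Box Box p is false at s2.
      At s1: Box p requires p at every successor {s2, s4, s8}.
        p fails at s2, so Box p is false at s1.
Satisfying worlds: {s7, s9}

2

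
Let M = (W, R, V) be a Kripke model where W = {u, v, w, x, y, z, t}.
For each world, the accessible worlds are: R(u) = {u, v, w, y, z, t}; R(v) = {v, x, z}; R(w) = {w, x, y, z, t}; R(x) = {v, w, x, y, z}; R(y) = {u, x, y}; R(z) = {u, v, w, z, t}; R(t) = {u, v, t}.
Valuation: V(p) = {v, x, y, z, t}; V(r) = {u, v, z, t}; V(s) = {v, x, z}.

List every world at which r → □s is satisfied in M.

Recall that □ψ holds at a world iff ψ holds at every accessible world, and ◇ψ holds iff ψ holds at some accessible world.
Let φ = r → □s. Evaluate φ at each world:
  u (successors {u, v, w, y, z, t}): φ is false.
  v (successors {v, x, z}): φ is true.
  w (successors {w, x, y, z, t}): φ is true.
  x (successors {v, w, x, y, z}): φ is true.
  y (successors {u, x, y}): φ is true.
  z (successors {u, v, w, z, t}): φ is false.
  t (successors {u, v, t}): φ is false.
For instance, at w:
  At w: r is false, □s is false, so r → □s is true.
    At w: □s requires s at every successor {w, x, y, z, t}.
      s fails at w, so □s is false at w.
Satisfying worlds: {v, w, x, y}

v, w, x, y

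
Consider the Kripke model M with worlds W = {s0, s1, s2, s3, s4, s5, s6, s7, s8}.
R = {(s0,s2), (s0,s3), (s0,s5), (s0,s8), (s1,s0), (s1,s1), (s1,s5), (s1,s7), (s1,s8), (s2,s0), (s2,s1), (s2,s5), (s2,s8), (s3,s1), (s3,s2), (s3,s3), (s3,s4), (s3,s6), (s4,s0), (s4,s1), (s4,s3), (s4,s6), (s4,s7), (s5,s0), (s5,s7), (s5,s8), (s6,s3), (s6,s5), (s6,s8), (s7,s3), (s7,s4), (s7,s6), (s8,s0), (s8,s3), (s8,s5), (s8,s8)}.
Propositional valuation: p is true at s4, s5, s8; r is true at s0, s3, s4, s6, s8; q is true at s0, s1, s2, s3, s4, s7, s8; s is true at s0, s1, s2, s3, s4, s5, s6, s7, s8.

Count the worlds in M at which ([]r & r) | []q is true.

1

Recall that []ψ holds at a world iff ψ holds at every accessible world, and <>ψ holds iff ψ holds at some accessible world.
Let φ = ([]r & r) | []q. Evaluate φ at each world:
  s0 (successors {s2, s3, s5, s8}): φ is false.
  s1 (successors {s0, s1, s5, s7, s8}): φ is false.
  s2 (successors {s0, s1, s5, s8}): φ is false.
  s3 (successors {s1, s2, s3, s4, s6}): φ is false.
  s4 (successors {s0, s1, s3, s6, s7}): φ is false.
  s5 (successors {s0, s7, s8}): φ is true.
  s6 (successors {s3, s5, s8}): φ is false.
  s7 (successors {s3, s4, s6}): φ is false.
  s8 (successors {s0, s3, s5, s8}): φ is false.
For instance, at s8:
  At s8: []r & r is false, []q is false, so ([]r & r) | []q is false.
    At s8: []r is false, r is true, so []r & r is false.
      At s8: []r requires r at every successor {s0, s3, s5, s8}.
        r fails at s5, so []r is false at s8.
    At s8: []q requires q at every successor {s0, s3, s5, s8}.
      q fails at s5, so []q is false at s8.
Satisfying worlds: {s5}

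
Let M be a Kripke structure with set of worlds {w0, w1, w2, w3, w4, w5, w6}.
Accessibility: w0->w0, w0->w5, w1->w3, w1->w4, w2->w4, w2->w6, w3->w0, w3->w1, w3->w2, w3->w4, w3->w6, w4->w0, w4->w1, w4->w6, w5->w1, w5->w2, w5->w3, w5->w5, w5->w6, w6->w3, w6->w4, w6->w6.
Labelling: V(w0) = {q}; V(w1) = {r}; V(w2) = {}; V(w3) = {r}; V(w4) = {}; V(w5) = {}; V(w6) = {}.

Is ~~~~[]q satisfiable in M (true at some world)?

Recall that []ψ holds at a world iff ψ holds at every accessible world, and <>ψ holds iff ψ holds at some accessible world.
Let φ = ~~~~[]q. Evaluate φ at each world:
  w0 (successors {w0, w5}): φ is false.
  w1 (successors {w3, w4}): φ is false.
  w2 (successors {w4, w6}): φ is false.
  w3 (successors {w0, w1, w2, w4, w6}): φ is false.
  w4 (successors {w0, w1, w6}): φ is false.
  w5 (successors {w1, w2, w3, w5, w6}): φ is false.
  w6 (successors {w3, w4, w6}): φ is false.
For instance, at w3:
  At w3: ~~~[]q is true, so ~~~~[]q is false.
    At w3: ~~[]q is false, so ~~~[]q is true.
      At w3: ~[]q is true, so ~~[]q is false.

No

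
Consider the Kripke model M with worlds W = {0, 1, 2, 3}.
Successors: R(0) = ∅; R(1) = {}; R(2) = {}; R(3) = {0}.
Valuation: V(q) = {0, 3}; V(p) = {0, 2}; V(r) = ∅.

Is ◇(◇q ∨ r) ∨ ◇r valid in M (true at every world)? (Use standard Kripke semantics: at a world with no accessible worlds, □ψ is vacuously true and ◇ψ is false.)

Let φ = ◇(◇q ∨ r) ∨ ◇r. Evaluate φ at each world:
  0 (successors ∅): φ is false.
  1 (successors ∅): φ is false.
  2 (successors ∅): φ is false.
  3 (successors {0}): φ is false.
Detail at 0 (counterexample):
  At 0: ◇(◇q ∨ r) is false, ◇r is false, so ◇(◇q ∨ r) ∨ ◇r is false.
    At 0: no accessible worlds, so ◇(◇q ∨ r) is false.
    At 0: no accessible worlds, so ◇r is false.

No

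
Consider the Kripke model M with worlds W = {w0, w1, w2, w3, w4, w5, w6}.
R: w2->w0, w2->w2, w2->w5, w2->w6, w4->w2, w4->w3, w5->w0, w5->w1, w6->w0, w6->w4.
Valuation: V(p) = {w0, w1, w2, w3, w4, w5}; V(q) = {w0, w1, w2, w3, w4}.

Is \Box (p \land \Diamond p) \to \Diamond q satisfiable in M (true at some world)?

Yes

Let φ = \Box (p \land \Diamond p) \to \Diamond q. Evaluate φ at each world:
  w0 (successors ∅): φ is false.
  w1 (successors ∅): φ is false.
  w2 (successors {w0, w2, w5, w6}): φ is true.
  w3 (successors ∅): φ is false.
  w4 (successors {w2, w3}): φ is true.
  w5 (successors {w0, w1}): φ is true.
  w6 (successors {w0, w4}): φ is true.
Detail at w2 (witness):
  At w2: \Box (p \land \Diamond p) is false, \Diamond q is true, so \Box (p \land \Diamond p) \to \Diamond q is true.
    At w2: \Box (p \land \Diamond p) requires p \land \Diamond p at every successor {w0, w2, w5, w6}.
      p \land \Diamond p fails at w0, so \Box (p \land \Diamond p) is false at w2.
    At w2: \Diamond q requires q at some successor in {w0, w2, w5, w6}.
      q holds at w0, so \Diamond q is true at w2.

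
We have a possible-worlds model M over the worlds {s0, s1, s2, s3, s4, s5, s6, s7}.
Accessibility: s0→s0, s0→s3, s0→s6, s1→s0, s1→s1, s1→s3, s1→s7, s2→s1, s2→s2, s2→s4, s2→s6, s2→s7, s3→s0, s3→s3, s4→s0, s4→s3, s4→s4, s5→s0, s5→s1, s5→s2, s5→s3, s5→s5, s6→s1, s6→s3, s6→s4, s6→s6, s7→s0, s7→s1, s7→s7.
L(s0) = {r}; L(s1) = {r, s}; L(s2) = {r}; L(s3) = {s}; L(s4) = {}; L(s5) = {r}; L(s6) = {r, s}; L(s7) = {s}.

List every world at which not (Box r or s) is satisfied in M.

Let φ = not (Box r or s). Evaluate φ at each world:
  s0 (successors {s0, s3, s6}): φ is true.
  s1 (successors {s0, s1, s3, s7}): φ is false.
  s2 (successors {s1, s2, s4, s6, s7}): φ is true.
  s3 (successors {s0, s3}): φ is false.
  s4 (successors {s0, s3, s4}): φ is true.
  s5 (successors {s0, s1, s2, s3, s5}): φ is true.
  s6 (successors {s1, s3, s4, s6}): φ is false.
  s7 (successors {s0, s1, s7}): φ is false.
For instance, at s1:
  At s1: Box r or s is true, so not (Box r or s) is false.
    At s1: Box r is false, s is true, so Box r or s is true.
      At s1: Box r requires r at every successor {s0, s1, s3, s7}.
        r fails at s3, so Box r is false at s1.
Satisfying worlds: {s0, s2, s4, s5}

s0, s2, s4, s5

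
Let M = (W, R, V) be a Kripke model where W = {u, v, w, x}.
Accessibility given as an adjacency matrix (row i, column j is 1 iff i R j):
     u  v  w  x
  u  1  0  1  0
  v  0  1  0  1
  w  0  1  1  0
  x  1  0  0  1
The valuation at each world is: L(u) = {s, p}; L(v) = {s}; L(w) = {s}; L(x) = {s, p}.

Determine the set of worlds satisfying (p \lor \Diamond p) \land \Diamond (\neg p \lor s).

Let φ = (p \lor \Diamond p) \land \Diamond (\neg p \lor s). Evaluate φ at each world:
  u (successors {u, w}): φ is true.
  v (successors {v, x}): φ is true.
  w (successors {v, w}): φ is false.
  x (successors {u, x}): φ is true.
For instance, at u:
  At u: p \lor \Diamond p is true, \Diamond (\neg p \lor s) is true, so (p \lor \Diamond p) \land \Diamond (\neg p \lor s) is true.
    At u: p is true, \Diamond p is true, so p \lor \Diamond p is true.
      At u: \Diamond p requires p at some successor in {u, w}.
        p holds at u, so \Diamond p is true at u.
    At u: \Diamond (\neg p \lor s) requires \neg p \lor s at some successor in {u, w}.
      \neg p \lor s holds at u, so \Diamond (\neg p \lor s) is true at u.
Satisfying worlds: {u, v, x}

u, v, x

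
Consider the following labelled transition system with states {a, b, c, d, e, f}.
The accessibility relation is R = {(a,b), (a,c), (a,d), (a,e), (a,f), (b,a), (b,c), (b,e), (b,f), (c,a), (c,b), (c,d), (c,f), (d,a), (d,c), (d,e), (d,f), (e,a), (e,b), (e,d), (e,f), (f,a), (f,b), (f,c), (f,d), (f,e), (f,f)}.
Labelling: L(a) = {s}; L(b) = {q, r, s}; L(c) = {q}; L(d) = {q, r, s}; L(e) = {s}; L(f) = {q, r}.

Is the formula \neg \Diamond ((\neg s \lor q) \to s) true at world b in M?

Recall that \Diamond ψ holds at a world iff ψ holds at some accessible world.
At b: \Diamond ((\neg s \lor q) \to s) is true, so \neg \Diamond ((\neg s \lor q) \to s) is false.
  At b: \Diamond ((\neg s \lor q) \to s) requires (\neg s \lor q) \to s at some successor in {a, c, e, f}.
    (\neg s \lor q) \to s holds at a, so \Diamond ((\neg s \lor q) \to s) is true at b.

No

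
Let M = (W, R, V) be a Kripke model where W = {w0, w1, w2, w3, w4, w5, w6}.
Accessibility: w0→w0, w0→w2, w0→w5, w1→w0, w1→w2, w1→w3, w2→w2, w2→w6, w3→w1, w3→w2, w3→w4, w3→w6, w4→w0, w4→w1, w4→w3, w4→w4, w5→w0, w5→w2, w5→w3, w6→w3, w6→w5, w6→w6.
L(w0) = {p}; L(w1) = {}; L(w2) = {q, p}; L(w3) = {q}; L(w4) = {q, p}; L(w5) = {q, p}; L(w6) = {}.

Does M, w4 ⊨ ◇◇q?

Yes

At w4: ◇◇q requires ◇q at some successor in {w0, w1, w3, w4}.
  ◇q holds at w0, so ◇◇q is true at w4.
    At w0: ◇q requires q at some successor in {w0, w2, w5}.
      q holds at w2, so ◇q is true at w0.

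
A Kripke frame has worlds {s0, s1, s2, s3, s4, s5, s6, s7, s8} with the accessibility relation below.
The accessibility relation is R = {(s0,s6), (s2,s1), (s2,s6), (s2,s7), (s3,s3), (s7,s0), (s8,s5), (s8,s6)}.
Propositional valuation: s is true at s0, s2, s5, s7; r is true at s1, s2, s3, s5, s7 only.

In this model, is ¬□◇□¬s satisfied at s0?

Yes

At s0: □◇□¬s is false, so ¬□◇□¬s is true.
  At s0: □◇□¬s requires ◇□¬s at every successor {s6}.
    ◇□¬s fails at s6, so □◇□¬s is false at s0.
      At s6: no accessible worlds, so ◇□¬s is false.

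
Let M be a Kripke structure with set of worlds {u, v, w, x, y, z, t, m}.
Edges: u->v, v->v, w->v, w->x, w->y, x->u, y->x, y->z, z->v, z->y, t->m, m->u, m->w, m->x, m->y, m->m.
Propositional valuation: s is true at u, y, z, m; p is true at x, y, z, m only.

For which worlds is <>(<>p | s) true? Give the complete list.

Let φ = <>(<>p | s). Evaluate φ at each world:
  u (successors {v}): φ is false.
  v (successors {v}): φ is false.
  w (successors {v, x, y}): φ is true.
  x (successors {u}): φ is true.
  y (successors {x, z}): φ is true.
  z (successors {v, y}): φ is true.
  t (successors {m}): φ is true.
  m (successors {u, w, x, y, m}): φ is true.
For instance, at x:
  At x: <>(<>p | s) requires <>p | s at some successor in {u}.
    <>p | s holds at u, so <>(<>p | s) is true at x.
      At u: <>p is false, s is true, so <>p | s is true.
Satisfying worlds: {w, x, y, z, t, m}

w, x, y, z, t, m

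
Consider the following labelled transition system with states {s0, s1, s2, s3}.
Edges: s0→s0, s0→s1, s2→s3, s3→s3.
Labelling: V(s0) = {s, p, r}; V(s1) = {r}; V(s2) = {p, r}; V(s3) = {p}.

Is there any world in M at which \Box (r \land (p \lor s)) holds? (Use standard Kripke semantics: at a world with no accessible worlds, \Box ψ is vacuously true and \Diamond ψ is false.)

Yes

Let φ = \Box (r \land (p \lor s)). Evaluate φ at each world:
  s0 (successors {s0, s1}): φ is false.
  s1 (successors ∅): φ is true.
  s2 (successors {s3}): φ is false.
  s3 (successors {s3}): φ is false.
Detail at s1 (witness):
  At s1: no accessible worlds, so \Box (r \land (p \lor s)) holds vacuously.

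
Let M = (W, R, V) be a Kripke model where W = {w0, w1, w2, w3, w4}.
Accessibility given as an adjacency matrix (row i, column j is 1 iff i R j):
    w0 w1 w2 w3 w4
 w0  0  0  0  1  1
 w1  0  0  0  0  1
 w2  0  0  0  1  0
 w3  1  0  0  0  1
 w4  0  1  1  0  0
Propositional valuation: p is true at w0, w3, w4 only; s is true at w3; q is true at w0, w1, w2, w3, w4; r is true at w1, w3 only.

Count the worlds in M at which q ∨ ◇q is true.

Let φ = q ∨ ◇q. Evaluate φ at each world:
  w0 (successors {w3, w4}): φ is true.
  w1 (successors {w4}): φ is true.
  w2 (successors {w3}): φ is true.
  w3 (successors {w0, w4}): φ is true.
  w4 (successors {w1, w2}): φ is true.
For instance, at w1:
  At w1: q is true, ◇q is true, so q ∨ ◇q is true.
    At w1: ◇q requires q at some successor in {w4}.
      q holds at w4, so ◇q is true at w1.
Satisfying worlds: {w0, w1, w2, w3, w4}

5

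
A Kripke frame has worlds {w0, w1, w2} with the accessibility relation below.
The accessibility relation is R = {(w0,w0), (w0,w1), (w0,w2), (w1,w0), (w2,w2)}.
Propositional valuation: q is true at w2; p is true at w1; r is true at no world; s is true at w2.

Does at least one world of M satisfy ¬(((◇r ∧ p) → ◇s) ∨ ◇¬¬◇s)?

No

Recall that ◇ψ holds at a world iff ψ holds at some accessible world.
Let φ = ¬(((◇r ∧ p) → ◇s) ∨ ◇¬¬◇s). Evaluate φ at each world:
  w0 (successors {w0, w1, w2}): φ is false.
  w1 (successors {w0}): φ is false.
  w2 (successors {w2}): φ is false.
For instance, at w0:
  At w0: ((◇r ∧ p) → ◇s) ∨ ◇¬¬◇s is true, so ¬(((◇r ∧ p) → ◇s) ∨ ◇¬¬◇s) is false.
    At w0: (◇r ∧ p) → ◇s is true, ◇¬¬◇s is true, so ((◇r ∧ p) → ◇s) ∨ ◇¬¬◇s is true.
      At w0: ◇r ∧ p is false, ◇s is true, so (◇r ∧ p) → ◇s is true.
      At w0: ◇¬¬◇s requires ¬¬◇s at some successor in {w0, w1, w2}.
        ¬¬◇s holds at w0, so ◇¬¬◇s is true at w0.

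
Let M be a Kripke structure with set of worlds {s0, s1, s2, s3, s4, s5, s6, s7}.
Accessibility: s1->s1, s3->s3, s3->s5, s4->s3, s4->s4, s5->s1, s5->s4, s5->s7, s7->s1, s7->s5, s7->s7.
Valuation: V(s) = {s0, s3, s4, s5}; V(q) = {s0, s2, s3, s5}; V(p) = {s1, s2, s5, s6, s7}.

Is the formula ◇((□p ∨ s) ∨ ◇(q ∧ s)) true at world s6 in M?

No

At s6: no accessible worlds, so ◇((□p ∨ s) ∨ ◇(q ∧ s)) is false.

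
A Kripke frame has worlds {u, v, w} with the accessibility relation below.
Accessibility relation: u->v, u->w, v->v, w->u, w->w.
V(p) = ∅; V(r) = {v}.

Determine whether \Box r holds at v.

Yes

At v: \Box r requires r at every successor {v}.
  At v: r is true.
So \Box r is true at v.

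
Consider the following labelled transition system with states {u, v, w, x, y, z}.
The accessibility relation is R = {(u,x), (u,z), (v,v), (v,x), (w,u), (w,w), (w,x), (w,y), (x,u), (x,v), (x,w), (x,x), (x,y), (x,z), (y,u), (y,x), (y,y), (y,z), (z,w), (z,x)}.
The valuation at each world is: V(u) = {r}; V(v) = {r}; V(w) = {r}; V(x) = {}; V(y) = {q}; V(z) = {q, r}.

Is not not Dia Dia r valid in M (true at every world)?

Let φ = not not Dia Dia r. Evaluate φ at each world:
  u (successors {x, z}): φ is true.
  v (successors {v, x}): φ is true.
  w (successors {u, w, x, y}): φ is true.
  x (successors {u, v, w, x, y, z}): φ is true.
  y (successors {u, x, y, z}): φ is true.
  z (successors {w, x}): φ is true.
For instance, at v:
  At v: not Dia Dia r is false, so not not Dia Dia r is true.
    At v: Dia Dia r is true, so not Dia Dia r is false.
      At v: Dia Dia r requires Dia r at some successor in {v, x}.
        Dia r holds at v, so Dia Dia r is true at v.

Yes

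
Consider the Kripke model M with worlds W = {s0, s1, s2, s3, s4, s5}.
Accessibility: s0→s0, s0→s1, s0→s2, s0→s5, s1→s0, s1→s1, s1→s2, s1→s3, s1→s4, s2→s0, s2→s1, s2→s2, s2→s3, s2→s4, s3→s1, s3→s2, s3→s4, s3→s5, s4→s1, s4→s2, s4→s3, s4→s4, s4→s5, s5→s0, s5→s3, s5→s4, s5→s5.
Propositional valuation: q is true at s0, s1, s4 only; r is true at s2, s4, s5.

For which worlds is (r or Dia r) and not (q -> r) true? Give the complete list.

s0, s1

Let φ = (r or Dia r) and not (q -> r). Evaluate φ at each world:
  s0 (successors {s0, s1, s2, s5}): φ is true.
  s1 (successors {s0, s1, s2, s3, s4}): φ is true.
  s2 (successors {s0, s1, s2, s3, s4}): φ is false.
  s3 (successors {s1, s2, s4, s5}): φ is false.
  s4 (successors {s1, s2, s3, s4, s5}): φ is false.
  s5 (successors {s0, s3, s4, s5}): φ is false.
For instance, at s4:
  At s4: r or Dia r is true, not (q -> r) is false, so (r or Dia r) and not (q -> r) is false.
    At s4: r is true, Dia r is true, so r or Dia r is true.
      At s4: Dia r requires r at some successor in {s1, s2, s3, s4, s5}.
        r holds at s2, so Dia r is true at s4.
Satisfying worlds: {s0, s1}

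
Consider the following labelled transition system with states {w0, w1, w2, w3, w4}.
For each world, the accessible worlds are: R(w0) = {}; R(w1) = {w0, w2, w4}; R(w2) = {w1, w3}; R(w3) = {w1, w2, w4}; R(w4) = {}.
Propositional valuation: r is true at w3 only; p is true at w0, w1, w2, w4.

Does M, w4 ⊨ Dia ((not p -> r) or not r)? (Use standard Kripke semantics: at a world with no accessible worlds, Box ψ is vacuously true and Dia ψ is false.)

At w4: no accessible worlds, so Dia ((not p -> r) or not r) is false.

No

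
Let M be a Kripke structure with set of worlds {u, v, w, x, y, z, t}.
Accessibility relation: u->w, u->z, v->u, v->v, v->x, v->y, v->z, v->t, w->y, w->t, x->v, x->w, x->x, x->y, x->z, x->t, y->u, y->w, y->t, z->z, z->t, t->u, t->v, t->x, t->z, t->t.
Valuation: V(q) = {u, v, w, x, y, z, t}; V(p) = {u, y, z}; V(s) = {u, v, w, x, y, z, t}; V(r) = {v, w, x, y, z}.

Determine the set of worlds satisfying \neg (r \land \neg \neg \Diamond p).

Let φ = \neg (r \land \neg \neg \Diamond p). Evaluate φ at each world:
  u (successors {w, z}): φ is true.
  v (successors {u, v, x, y, z, t}): φ is false.
  w (successors {y, t}): φ is false.
  x (successors {v, w, x, y, z, t}): φ is false.
  y (successors {u, w, t}): φ is false.
  z (successors {z, t}): φ is false.
  t (successors {u, v, x, z, t}): φ is true.
For instance, at u:
  At u: r \land \neg \neg \Diamond p is false, so \neg (r \land \neg \neg \Diamond p) is true.
    At u: r is false, \neg \neg \Diamond p is true, so r \land \neg \neg \Diamond p is false.
      At u: \neg \Diamond p is false, so \neg \neg \Diamond p is true.
Satisfying worlds: {u, t}

u, t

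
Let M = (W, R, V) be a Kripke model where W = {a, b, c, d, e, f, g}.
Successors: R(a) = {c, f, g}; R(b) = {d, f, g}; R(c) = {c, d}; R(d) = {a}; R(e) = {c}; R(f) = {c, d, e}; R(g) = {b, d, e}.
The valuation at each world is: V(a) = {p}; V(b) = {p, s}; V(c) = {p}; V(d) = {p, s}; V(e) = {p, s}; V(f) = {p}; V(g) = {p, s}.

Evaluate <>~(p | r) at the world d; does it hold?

At d: <>~(p | r) requires ~(p | r) at some successor in {a}.
  At a: ~(p | r) is false.
So <>~(p | r) is false at d.

No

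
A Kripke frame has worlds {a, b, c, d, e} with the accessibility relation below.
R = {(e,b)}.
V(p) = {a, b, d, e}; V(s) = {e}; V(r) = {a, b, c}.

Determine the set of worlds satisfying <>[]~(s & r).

e

Let φ = <>[]~(s & r). Evaluate φ at each world:
  a (successors ∅): φ is false.
  b (successors ∅): φ is false.
  c (successors ∅): φ is false.
  d (successors ∅): φ is false.
  e (successors {b}): φ is true.
For instance, at e:
  At e: <>[]~(s & r) requires []~(s & r) at some successor in {b}.
    []~(s & r) holds at b, so <>[]~(s & r) is true at e.
      At b: no accessible worlds, so []~(s & r) holds vacuously.
Satisfying worlds: {e}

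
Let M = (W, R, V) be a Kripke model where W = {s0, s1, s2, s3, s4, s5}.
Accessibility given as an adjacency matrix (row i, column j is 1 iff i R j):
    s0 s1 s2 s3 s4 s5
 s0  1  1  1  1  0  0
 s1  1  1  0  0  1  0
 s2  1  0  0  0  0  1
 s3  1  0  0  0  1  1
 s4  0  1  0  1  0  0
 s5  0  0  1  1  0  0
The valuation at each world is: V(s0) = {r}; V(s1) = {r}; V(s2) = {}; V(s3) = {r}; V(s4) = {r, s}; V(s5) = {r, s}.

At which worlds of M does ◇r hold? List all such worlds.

Let φ = ◇r. Evaluate φ at each world:
  s0 (successors {s0, s1, s2, s3}): φ is true.
  s1 (successors {s0, s1, s4}): φ is true.
  s2 (successors {s0, s5}): φ is true.
  s3 (successors {s0, s4, s5}): φ is true.
  s4 (successors {s1, s3}): φ is true.
  s5 (successors {s2, s3}): φ is true.
For instance, at s0:
  At s0: ◇r requires r at some successor in {s0, s1, s2, s3}.
    r holds at s0, so ◇r is true at s0.
Satisfying worlds: {s0, s1, s2, s3, s4, s5}

s0, s1, s2, s3, s4, s5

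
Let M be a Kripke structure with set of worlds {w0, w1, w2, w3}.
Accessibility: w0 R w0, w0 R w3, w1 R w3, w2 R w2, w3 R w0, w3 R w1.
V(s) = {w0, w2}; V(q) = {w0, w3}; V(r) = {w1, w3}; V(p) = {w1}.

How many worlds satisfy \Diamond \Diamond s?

4

Let φ = \Diamond \Diamond s. Evaluate φ at each world:
  w0 (successors {w0, w3}): φ is true.
  w1 (successors {w3}): φ is true.
  w2 (successors {w2}): φ is true.
  w3 (successors {w0, w1}): φ is true.
For instance, at w2:
  At w2: \Diamond \Diamond s requires \Diamond s at some successor in {w2}.
    \Diamond s holds at w2, so \Diamond \Diamond s is true at w2.
      At w2: \Diamond s requires s at some successor in {w2}.
        s holds at w2, so \Diamond s is true at w2.
Satisfying worlds: {w0, w1, w2, w3}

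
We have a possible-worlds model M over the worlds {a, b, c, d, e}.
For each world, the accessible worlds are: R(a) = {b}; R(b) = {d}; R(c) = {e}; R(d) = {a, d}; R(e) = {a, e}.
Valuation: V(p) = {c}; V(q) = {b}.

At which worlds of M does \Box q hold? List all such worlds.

Let φ = \Box q. Evaluate φ at each world:
  a (successors {b}): φ is true.
  b (successors {d}): φ is false.
  c (successors {e}): φ is false.
  d (successors {a, d}): φ is false.
  e (successors {a, e}): φ is false.
For instance, at e:
  At e: \Box q requires q at every successor {a, e}.
    q fails at a, so \Box q is false at e.
Satisfying worlds: {a}

a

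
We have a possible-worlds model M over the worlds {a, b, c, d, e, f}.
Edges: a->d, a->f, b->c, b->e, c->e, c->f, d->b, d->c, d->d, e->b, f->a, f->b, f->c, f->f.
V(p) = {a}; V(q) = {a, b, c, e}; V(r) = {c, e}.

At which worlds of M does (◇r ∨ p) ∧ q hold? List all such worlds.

Recall that ◇ψ holds at a world iff ψ holds at some accessible world.
Let φ = (◇r ∨ p) ∧ q. Evaluate φ at each world:
  a (successors {d, f}): φ is true.
  b (successors {c, e}): φ is true.
  c (successors {e, f}): φ is true.
  d (successors {b, c, d}): φ is false.
  e (successors {b}): φ is false.
  f (successors {a, b, c, f}): φ is false.
For instance, at d:
  At d: ◇r ∨ p is true, q is false, so (◇r ∨ p) ∧ q is false.
    At d: ◇r is true, p is false, so ◇r ∨ p is true.
      At d: ◇r requires r at some successor in {b, c, d}.
        r holds at c, so ◇r is true at d.
Satisfying worlds: {a, b, c}

a, b, c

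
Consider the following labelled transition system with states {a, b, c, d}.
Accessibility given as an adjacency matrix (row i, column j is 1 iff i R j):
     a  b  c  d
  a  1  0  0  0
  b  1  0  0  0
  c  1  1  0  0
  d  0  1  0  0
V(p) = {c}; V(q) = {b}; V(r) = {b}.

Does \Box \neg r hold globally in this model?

Let φ = \Box \neg r. Evaluate φ at each world:
  a (successors {a}): φ is true.
  b (successors {a}): φ is true.
  c (successors {a, b}): φ is false.
  d (successors {b}): φ is false.
Detail at c (counterexample):
  At c: \Box \neg r requires \neg r at every successor {a, b}.
    \neg r fails at b, so \Box \neg r is false at c.

No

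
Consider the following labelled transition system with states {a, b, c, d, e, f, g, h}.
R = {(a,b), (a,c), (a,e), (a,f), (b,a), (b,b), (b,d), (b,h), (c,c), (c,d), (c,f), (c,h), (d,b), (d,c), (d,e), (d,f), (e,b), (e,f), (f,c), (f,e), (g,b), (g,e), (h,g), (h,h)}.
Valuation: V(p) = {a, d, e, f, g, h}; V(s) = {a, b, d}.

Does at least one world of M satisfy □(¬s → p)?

Yes

Let φ = □(¬s → p). Evaluate φ at each world:
  a (successors {b, c, e, f}): φ is false.
  b (successors {a, b, d, h}): φ is true.
  c (successors {c, d, f, h}): φ is false.
  d (successors {b, c, e, f}): φ is false.
  e (successors {b, f}): φ is true.
  f (successors {c, e}): φ is false.
  g (successors {b, e}): φ is true.
  h (successors {g, h}): φ is true.
Detail at b (witness):
  At b: □(¬s → p) requires ¬s → p at every successor {a, b, d, h}.
    At a: ¬s → p is true.
    At b: ¬s → p is true.
    At d: ¬s → p is true.
    At h: ¬s → p is true.
  So □(¬s → p) is true at b.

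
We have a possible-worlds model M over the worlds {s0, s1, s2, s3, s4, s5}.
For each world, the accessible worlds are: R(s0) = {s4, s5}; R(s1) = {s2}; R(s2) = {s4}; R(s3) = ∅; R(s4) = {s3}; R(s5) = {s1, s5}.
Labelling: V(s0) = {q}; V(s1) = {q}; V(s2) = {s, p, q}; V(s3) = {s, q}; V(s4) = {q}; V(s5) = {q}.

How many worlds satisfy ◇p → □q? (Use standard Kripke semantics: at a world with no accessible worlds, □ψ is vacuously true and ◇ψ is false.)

6

Recall that □ψ holds at a world iff ψ holds at every accessible world, and ◇ψ holds iff ψ holds at some accessible world.
Let φ = ◇p → □q. Evaluate φ at each world:
  s0 (successors {s4, s5}): φ is true.
  s1 (successors {s2}): φ is true.
  s2 (successors {s4}): φ is true.
  s3 (successors ∅): φ is true.
  s4 (successors {s3}): φ is true.
  s5 (successors {s1, s5}): φ is true.
For instance, at s5:
  At s5: ◇p is false, □q is true, so ◇p → □q is true.
    At s5: ◇p requires p at some successor in {s1, s5}.
      At s1: p is false.
      At s5: p is false.
    So ◇p is false at s5.
    At s5: □q requires q at every successor {s1, s5}.
      At s1: q is true.
      At s5: q is true.
    So □q is true at s5.
Satisfying worlds: {s0, s1, s2, s3, s4, s5}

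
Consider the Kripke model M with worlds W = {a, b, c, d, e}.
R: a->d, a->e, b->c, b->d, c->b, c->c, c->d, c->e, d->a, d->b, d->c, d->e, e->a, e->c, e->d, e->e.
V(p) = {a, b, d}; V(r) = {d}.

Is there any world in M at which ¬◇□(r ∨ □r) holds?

Let φ = ¬◇□(r ∨ □r). Evaluate φ at each world:
  a (successors {d, e}): φ is true.
  b (successors {c, d}): φ is true.
  c (successors {b, c, d, e}): φ is true.
  d (successors {a, b, c, e}): φ is true.
  e (successors {a, c, d, e}): φ is true.
Detail at a (witness):
  At a: ◇□(r ∨ □r) is false, so ¬◇□(r ∨ □r) is true.
    At a: ◇□(r ∨ □r) requires □(r ∨ □r) at some successor in {d, e}.
      At d: □(r ∨ □r) is false.
      At e: □(r ∨ □r) is false.
    So ◇□(r ∨ □r) is false at a.

Yes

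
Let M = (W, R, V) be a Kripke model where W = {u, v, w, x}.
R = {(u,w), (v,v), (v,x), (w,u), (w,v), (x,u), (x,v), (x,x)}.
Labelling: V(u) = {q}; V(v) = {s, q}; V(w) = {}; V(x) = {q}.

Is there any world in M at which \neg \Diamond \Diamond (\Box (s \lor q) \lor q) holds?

No

Recall that \Box ψ holds at a world iff ψ holds at every accessible world, and \Diamond ψ holds iff ψ holds at some accessible world.
Let φ = \neg \Diamond \Diamond (\Box (s \lor q) \lor q). Evaluate φ at each world:
  u (successors {w}): φ is false.
  v (successors {v, x}): φ is false.
  w (successors {u, v}): φ is false.
  x (successors {u, v, x}): φ is false.
For instance, at x:
  At x: \Diamond \Diamond (\Box (s \lor q) \lor q) is true, so \neg \Diamond \Diamond (\Box (s \lor q) \lor q) is false.
    At x: \Diamond \Diamond (\Box (s \lor q) \lor q) requires \Diamond (\Box (s \lor q) \lor q) at some successor in {u, v, x}.
      \Diamond (\Box (s \lor q) \lor q) holds at u, so \Diamond \Diamond (\Box (s \lor q) \lor q) is true at x.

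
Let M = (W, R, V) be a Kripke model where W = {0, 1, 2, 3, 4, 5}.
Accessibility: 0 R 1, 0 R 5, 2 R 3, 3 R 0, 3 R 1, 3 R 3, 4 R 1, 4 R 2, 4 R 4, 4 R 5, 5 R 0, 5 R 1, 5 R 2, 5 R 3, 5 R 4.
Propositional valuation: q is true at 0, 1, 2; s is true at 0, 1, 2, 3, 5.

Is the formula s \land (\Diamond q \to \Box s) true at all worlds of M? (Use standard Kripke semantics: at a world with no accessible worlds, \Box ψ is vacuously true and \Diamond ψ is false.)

No

Recall that \Box ψ holds at a world iff ψ holds at every accessible world, and \Diamond ψ holds iff ψ holds at some accessible world.
Let φ = s \land (\Diamond q \to \Box s). Evaluate φ at each world:
  0 (successors {1, 5}): φ is true.
  1 (successors ∅): φ is true.
  2 (successors {3}): φ is true.
  3 (successors {0, 1, 3}): φ is true.
  4 (successors {1, 2, 4, 5}): φ is false.
  5 (successors {0, 1, 2, 3, 4}): φ is false.
Detail at 4 (counterexample):
  At 4: s is false, \Diamond q \to \Box s is false, so s \land (\Diamond q \to \Box s) is false.
    At 4: \Diamond q is true, \Box s is false, so \Diamond q \to \Box s is false.
      At 4: \Diamond q requires q at some successor in {1, 2, 4, 5}.
        q holds at 1, so \Diamond q is true at 4.
      At 4: \Box s requires s at every successor {1, 2, 4, 5}.
        s fails at 4, so \Box s is false at 4.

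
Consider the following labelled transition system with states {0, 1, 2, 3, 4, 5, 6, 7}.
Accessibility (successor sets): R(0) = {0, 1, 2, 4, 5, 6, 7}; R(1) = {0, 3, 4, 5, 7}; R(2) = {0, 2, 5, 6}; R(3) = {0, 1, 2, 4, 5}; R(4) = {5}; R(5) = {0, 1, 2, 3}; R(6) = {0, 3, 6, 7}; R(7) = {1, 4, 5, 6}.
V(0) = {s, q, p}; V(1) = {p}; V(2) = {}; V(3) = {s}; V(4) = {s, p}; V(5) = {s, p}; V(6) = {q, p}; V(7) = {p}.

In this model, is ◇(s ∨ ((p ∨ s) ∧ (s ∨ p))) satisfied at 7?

Recall that ◇ψ holds at a world iff ψ holds at some accessible world.
At 7: ◇(s ∨ ((p ∨ s) ∧ (s ∨ p))) requires s ∨ ((p ∨ s) ∧ (s ∨ p)) at some successor in {1, 4, 5, 6}.
  s ∨ ((p ∨ s) ∧ (s ∨ p)) holds at 1, so ◇(s ∨ ((p ∨ s) ∧ (s ∨ p))) is true at 7.

Yes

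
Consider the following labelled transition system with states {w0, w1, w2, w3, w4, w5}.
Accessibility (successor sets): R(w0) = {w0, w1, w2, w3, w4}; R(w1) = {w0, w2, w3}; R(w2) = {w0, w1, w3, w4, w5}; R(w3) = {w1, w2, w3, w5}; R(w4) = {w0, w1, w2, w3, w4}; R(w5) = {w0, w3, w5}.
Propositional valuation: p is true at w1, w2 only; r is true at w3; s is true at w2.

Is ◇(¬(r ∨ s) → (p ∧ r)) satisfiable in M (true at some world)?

Yes

Recall that ◇ψ holds at a world iff ψ holds at some accessible world.
Let φ = ◇(¬(r ∨ s) → (p ∧ r)). Evaluate φ at each world:
  w0 (successors {w0, w1, w2, w3, w4}): φ is true.
  w1 (successors {w0, w2, w3}): φ is true.
  w2 (successors {w0, w1, w3, w4, w5}): φ is true.
  w3 (successors {w1, w2, w3, w5}): φ is true.
  w4 (successors {w0, w1, w2, w3, w4}): φ is true.
  w5 (successors {w0, w3, w5}): φ is true.
Detail at w0 (witness):
  At w0: ◇(¬(r ∨ s) → (p ∧ r)) requires ¬(r ∨ s) → (p ∧ r) at some successor in {w0, w1, w2, w3, w4}.
    ¬(r ∨ s) → (p ∧ r) holds at w2, so ◇(¬(r ∨ s) → (p ∧ r)) is true at w0.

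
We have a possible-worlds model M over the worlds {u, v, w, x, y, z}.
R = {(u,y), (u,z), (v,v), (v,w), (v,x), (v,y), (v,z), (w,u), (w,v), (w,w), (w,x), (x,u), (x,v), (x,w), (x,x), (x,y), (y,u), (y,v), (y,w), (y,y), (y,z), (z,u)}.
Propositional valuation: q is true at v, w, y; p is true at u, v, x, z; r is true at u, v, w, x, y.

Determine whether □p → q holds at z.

Recall that □ψ holds at a world iff ψ holds at every accessible world, and ◇ψ holds iff ψ holds at some accessible world.
At z: □p is true, q is false, so □p → q is false.
  At z: □p requires p at every successor {u}.
    At u: p is true.
  So □p is true at z.

No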